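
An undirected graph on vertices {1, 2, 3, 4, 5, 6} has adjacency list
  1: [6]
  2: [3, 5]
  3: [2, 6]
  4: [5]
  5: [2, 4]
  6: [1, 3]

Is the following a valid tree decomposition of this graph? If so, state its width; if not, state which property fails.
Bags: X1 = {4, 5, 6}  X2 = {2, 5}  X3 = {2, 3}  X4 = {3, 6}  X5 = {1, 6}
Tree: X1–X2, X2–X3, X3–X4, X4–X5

No — bags containing vertex 6 are not connected in the tree.

A tree decomposition must satisfy three properties: every vertex lies in some bag; for every edge, both endpoints lie together in some bag; and for every vertex, the bags containing it form a connected subtree. Here bags containing vertex 6 are not connected in the tree, so the decomposition is invalid.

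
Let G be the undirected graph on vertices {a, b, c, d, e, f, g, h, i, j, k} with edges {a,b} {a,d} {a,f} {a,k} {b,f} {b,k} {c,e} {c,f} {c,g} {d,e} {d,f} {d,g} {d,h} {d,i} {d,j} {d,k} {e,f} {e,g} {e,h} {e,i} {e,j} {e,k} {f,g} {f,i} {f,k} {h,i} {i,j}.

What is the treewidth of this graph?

3

A width-3 tree decomposition is:
Bags: B1 = {d, e, f, g}  B2 = {d, e, f, k}  B3 = {a, d, f, k}  B4 = {d, e, f, i}  B5 = {d, e, h, i}  B6 = {c, e, f, g}  B7 = {d, e, i, j}  B8 = {a, b, f, k}
Tree: B1–B2, B2–B3, B2–B4, B4–B5, B1–B6, B5–B7, B3–B8
Every bag has size at most 4, so the width is 4 − 1 = 3 and tw(G) ≤ 3. On the other hand G contains the 4-clique {d, e, i, j}. A clique must lie in a single bag of any decomposition, so no decomposition can have width below 3. Hence tw(G) = 3 exactly.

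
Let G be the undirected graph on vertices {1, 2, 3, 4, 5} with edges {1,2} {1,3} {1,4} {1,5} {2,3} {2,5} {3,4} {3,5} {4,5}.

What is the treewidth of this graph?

3

A width-3 tree decomposition is:
Bags: B1 = {1, 2, 3, 5}  B2 = {1, 3, 4, 5}
Tree: B1–B2
Each bag holds 4 vertices, so the decomposition has width 3, which upper-bounds the treewidth. For the lower bound, the 4 vertices {1, 2, 3, 5} are pairwise adjacent, and any tree decomposition puts a clique entirely inside one bag — forcing width ≥ 3. The upper and lower bounds meet at 3, so that is the treewidth.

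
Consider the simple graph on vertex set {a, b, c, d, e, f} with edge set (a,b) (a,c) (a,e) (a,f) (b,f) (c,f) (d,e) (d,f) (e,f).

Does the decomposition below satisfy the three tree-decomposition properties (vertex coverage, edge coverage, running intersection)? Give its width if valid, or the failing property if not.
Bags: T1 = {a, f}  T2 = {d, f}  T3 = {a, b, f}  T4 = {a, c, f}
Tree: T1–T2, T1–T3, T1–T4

No — vertex e appears in no bag.

A tree decomposition must satisfy three properties: every vertex lies in some bag; for every edge, both endpoints lie together in some bag; and for every vertex, the bags containing it form a connected subtree. Here vertex e appears in no bag, so the decomposition is invalid.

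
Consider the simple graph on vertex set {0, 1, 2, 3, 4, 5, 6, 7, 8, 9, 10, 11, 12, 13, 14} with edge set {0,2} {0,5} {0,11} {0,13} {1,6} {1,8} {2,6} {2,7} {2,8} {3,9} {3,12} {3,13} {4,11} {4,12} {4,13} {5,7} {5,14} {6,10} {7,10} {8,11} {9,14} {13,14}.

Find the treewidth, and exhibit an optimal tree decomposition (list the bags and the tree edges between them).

Treewidth 3.
One such decomposition:
Bags: B1 = {1, 6, 7, 10}  B2 = {1, 2, 6, 7}  B3 = {1, 2, 7, 8}  B4 = {2, 5, 7, 8}  B5 = {0, 2, 5, 8}  B6 = {0, 5, 8, 11}  B7 = {0, 5, 11, 14}  B8 = {0, 11, 13, 14}  B9 = {4, 11, 13, 14}  B10 = {4, 9, 13, 14}  B11 = {3, 4, 9, 13}  B12 = {3, 4, 9, 12}
Tree: B1–B2, B2–B3, B3–B4, B4–B5, B5–B6, B6–B7, B7–B8, B8–B9, B9–B10, B10–B11, B11–B12

Each bag holds 4 vertices, so the decomposition has width 3, which upper-bounds the treewidth. For the lower bound: the 4 vertex sets {1,6,10}, {7}, {2}, {0,5,8,11} are disjoint, each induces a connected subgraph, and every pair is joined by at least one edge of G. Contracting each set to a single vertex therefore yields K_{4} as a minor, and since treewidth is minor-monotone, tw(G) ≥ tw(K_{4}) = 3. Hence tw(G) = 3 exactly.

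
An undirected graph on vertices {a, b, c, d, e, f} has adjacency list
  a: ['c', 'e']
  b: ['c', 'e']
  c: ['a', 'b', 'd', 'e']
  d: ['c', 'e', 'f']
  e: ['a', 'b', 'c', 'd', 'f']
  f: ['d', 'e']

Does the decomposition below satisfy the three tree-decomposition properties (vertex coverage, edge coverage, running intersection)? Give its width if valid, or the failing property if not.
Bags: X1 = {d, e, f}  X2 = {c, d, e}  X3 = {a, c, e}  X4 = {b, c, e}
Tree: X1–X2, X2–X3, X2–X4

Vertex coverage: the bags together contain {a, b, c, d, e, f}, the full vertex set. Edge coverage: each edge of G has both endpoints in at least one bag. Running intersection: for every vertex, the bags containing it form a connected subtree. All three properties hold, so this is a valid tree decomposition of width max|bag| − 1 = 2, and hence tw(G) ≤ 2.

Yes; width 2.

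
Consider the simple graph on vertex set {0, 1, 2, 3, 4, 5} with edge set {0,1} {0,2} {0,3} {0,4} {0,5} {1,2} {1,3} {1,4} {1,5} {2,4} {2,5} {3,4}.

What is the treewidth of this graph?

A width-3 tree decomposition is:
Bags: B1 = {0, 1, 3, 4}  B2 = {0, 1, 2, 4}  B3 = {0, 1, 2, 5}
Tree: B1–B2, B2–B3
Each bag holds 4 vertices, so the decomposition has width 3, which upper-bounds the treewidth. For the lower bound, the 4 vertices {0, 1, 2, 4} are pairwise adjacent, and any tree decomposition puts a clique entirely inside one bag — forcing width ≥ 3. Hence tw(G) = 3 exactly.

3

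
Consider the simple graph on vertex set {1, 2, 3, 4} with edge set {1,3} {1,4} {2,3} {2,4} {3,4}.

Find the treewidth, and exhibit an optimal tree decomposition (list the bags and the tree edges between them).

Treewidth 2.
One optimal decomposition is:
Bags: B1 = {2, 3, 4}  B2 = {1, 3, 4}
Tree: B1–B2

Every bag has size at most 3, so the width is 3 − 1 = 2 and tw(G) ≤ 2. For the lower bound, the 3 vertices {1, 3, 4} are pairwise adjacent, and any tree decomposition puts a clique entirely inside one bag — forcing width ≥ 2. Hence tw(G) = 2 exactly.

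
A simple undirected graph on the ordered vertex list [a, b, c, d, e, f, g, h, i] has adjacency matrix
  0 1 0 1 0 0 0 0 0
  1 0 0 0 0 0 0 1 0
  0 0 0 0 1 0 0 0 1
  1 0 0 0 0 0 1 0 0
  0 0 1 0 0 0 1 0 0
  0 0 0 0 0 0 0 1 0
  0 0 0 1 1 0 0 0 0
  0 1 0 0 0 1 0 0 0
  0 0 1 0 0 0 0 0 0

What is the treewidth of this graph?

1

A width-1 tree decomposition is:
Bags: B1 = {c, i}  B2 = {c, e}  B3 = {e, g}  B4 = {d, g}  B5 = {a, d}  B6 = {a, b}  B7 = {b, h}  B8 = {f, h}
Tree: B1–B2, B2–B3, B3–B4, B4–B5, B5–B6, B6–B7, B7–B8
Each bag holds 2 vertices, so the decomposition has width 1, which upper-bounds the treewidth. G has an edge, so its treewidth is at least 1. Hence tw(G) = 1 exactly.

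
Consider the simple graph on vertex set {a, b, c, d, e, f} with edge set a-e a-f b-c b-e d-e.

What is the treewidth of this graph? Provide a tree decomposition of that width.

Treewidth 1.
One optimal decomposition is:
Bags: B1 = {d, e}  B2 = {b, e}  B3 = {a, e}  B4 = {a, f}  B5 = {b, c}
Tree: B1–B2, B2–B3, B3–B4, B2–B5

Each bag holds 2 vertices, so the decomposition has width 1, which upper-bounds the treewidth. Since G has at least one edge (e.g. d–e), it is not an edgeless graph, so tw(G) ≥ 1. Hence tw(G) = 1 exactly.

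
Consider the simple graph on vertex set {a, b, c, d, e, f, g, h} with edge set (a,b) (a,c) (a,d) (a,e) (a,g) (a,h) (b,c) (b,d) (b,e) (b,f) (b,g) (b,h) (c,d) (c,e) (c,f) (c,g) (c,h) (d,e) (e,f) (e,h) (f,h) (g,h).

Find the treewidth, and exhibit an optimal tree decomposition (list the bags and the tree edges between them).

Treewidth 4.
Bags: B1 = {a, b, c, e, h}  B2 = {a, b, c, g, h}  B3 = {b, c, e, f, h}  B4 = {a, b, c, d, e}
Tree: B1–B2, B1–B3, B1–B4

Each bag holds 5 vertices, so the decomposition has width 4, which upper-bounds the treewidth. Conversely, {a, b, c, d, e} is a clique of size 5, and the vertices of any clique must share a bag in every tree decomposition; so some bag has ≥ 5 vertices and tw(G) ≥ 4. Hence tw(G) = 4 exactly.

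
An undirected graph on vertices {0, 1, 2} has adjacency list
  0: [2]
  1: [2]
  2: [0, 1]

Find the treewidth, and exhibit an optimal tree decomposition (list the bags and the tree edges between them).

The largest bag has 2 vertices, giving width 1; this decomposition certifies tw(G) ≤ 1. G has an edge, so its treewidth is at least 1. Combining the bounds, tw(G) = 1.

Treewidth 1.
Bags: B1 = {0, 2}  B2 = {1, 2}
Tree: B1–B2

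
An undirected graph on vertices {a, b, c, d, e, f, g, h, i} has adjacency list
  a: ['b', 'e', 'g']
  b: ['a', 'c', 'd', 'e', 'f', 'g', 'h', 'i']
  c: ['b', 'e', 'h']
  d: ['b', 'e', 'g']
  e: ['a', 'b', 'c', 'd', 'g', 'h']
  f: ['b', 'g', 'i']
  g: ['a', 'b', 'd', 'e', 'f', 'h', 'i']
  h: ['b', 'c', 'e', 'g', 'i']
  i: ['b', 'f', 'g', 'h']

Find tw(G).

3

A width-3 tree decomposition is:
Bags: B1 = {b, d, e, g}  B2 = {b, e, g, h}  B3 = {a, b, e, g}  B4 = {b, c, e, h}  B5 = {b, g, h, i}  B6 = {b, f, g, i}
Tree: B1–B2, B2–B3, B2–B4, B2–B5, B5–B6
Each bag holds 4 vertices, so the decomposition has width 3, which upper-bounds the treewidth. For the lower bound, the 4 vertices {b, d, e, g} are pairwise adjacent, and any tree decomposition puts a clique entirely inside one bag — forcing width ≥ 3. Combining the bounds, tw(G) = 3.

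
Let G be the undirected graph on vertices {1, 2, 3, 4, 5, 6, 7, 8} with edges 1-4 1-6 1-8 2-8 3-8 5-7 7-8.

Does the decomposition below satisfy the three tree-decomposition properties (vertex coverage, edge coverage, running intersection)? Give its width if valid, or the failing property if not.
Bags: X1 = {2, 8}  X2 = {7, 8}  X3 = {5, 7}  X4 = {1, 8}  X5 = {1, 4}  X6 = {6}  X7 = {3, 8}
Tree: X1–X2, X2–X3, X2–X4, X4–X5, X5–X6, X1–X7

No — edge (1,6) lies in no bag.

A tree decomposition must satisfy three properties: every vertex lies in some bag; for every edge, both endpoints lie together in some bag; and for every vertex, the bags containing it form a connected subtree. Here edge (1,6) lies in no bag, so the decomposition is invalid.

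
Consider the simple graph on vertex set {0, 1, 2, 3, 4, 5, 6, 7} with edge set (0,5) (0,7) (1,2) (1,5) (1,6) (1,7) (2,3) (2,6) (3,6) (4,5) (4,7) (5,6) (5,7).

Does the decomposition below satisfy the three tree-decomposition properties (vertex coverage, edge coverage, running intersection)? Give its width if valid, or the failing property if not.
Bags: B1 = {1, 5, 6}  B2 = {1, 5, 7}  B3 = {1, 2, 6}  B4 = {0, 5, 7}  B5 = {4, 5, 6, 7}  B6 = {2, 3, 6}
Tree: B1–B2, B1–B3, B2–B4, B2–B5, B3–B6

A tree decomposition must satisfy three properties: every vertex lies in some bag; for every edge, both endpoints lie together in some bag; and for every vertex, the bags containing it form a connected subtree. Here bags containing vertex 6 are not connected in the tree, so the decomposition is invalid.

No — bags containing vertex 6 are not connected in the tree.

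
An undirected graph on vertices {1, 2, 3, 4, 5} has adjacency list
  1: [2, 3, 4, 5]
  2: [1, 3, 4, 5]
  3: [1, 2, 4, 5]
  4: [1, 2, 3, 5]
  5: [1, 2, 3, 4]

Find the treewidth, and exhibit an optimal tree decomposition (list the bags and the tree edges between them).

Treewidth 4.
Bags: B1 = {1, 2, 3, 4, 5}
Tree: (single bag)

With just one bag of size 5, the width is 5 − 1 = 4, so tw(G) ≤ 4. On the other hand G contains the 5-clique {1, 2, 3, 4, 5}. A clique must lie in a single bag of any decomposition, so no decomposition can have width below 4. Therefore the treewidth is 4.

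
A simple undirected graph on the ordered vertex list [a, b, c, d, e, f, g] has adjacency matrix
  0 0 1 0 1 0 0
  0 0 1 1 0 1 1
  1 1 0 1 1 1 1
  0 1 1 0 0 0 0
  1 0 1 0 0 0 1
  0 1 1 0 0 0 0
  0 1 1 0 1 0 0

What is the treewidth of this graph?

A width-2 tree decomposition is:
Bags: B1 = {c, e, g}  B2 = {b, c, g}  B3 = {b, c, d}  B4 = {b, c, f}  B5 = {a, c, e}
Tree: B1–B2, B2–B3, B2–B4, B1–B5
Every bag has size at most 3, so the width is 3 − 1 = 2 and tw(G) ≤ 2. For the lower bound, the 3 vertices {c, e, g} are pairwise adjacent, and any tree decomposition puts a clique entirely inside one bag — forcing width ≥ 2. Combining the bounds, tw(G) = 2.

2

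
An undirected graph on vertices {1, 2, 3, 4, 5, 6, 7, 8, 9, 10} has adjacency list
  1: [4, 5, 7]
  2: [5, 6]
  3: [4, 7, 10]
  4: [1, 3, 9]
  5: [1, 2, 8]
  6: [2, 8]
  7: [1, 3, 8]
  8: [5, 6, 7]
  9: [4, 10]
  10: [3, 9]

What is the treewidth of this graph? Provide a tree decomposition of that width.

Each bag holds 3 vertices, so the decomposition has width 2, which upper-bounds the treewidth. The edges 6–2–5–8–6 form a cycle, so G is not a tree and its treewidth is at least 2. Therefore the treewidth is 2.

Treewidth 2.
Bags: B1 = {2, 6, 8}  B2 = {2, 5, 8}  B3 = {5, 7, 8}  B4 = {1, 5, 7}  B5 = {1, 3, 7}  B6 = {1, 3, 4}  B7 = {3, 4, 10}  B8 = {4, 9, 10}
Tree: B1–B2, B2–B3, B3–B4, B4–B5, B5–B6, B6–B7, B7–B8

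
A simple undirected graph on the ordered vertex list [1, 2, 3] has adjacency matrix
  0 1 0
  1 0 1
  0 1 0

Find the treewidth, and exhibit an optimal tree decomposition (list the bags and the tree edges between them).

The largest bag has 2 vertices, giving width 1; this decomposition certifies tw(G) ≤ 1. Any graph with an edge has treewidth ≥ 1, and G has the edge 2–1. Therefore the treewidth is 1.

Treewidth 1.
One optimal decomposition is:
Bags: B1 = {1, 2}  B2 = {2, 3}
Tree: B1–B2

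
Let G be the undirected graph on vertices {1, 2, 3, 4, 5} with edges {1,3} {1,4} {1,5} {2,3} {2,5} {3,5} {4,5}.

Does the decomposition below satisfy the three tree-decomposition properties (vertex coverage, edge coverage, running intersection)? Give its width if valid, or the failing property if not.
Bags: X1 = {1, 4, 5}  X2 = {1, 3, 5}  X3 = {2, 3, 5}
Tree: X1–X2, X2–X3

Every vertex of G appears in some bag (union = {1, 2, 3, 4, 5}); every edge is covered by a bag; and for each vertex v the set of bags containing v is connected in the bag tree. The decomposition is therefore valid. The largest bag has 3 vertices, so the width is 2.

Yes; width 2.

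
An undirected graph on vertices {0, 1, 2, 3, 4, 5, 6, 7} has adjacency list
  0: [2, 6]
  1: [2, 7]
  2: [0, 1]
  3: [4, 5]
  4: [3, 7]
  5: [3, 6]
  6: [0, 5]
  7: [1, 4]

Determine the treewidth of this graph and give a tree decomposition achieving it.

Each bag holds 3 vertices, so the decomposition has width 2, which upper-bounds the treewidth. Since 7–1–2–0–6–5–3–4–7 is a cycle in G, G is not acyclic. Forests are exactly the graphs of treewidth ≤ 1, so tw(G) ≥ 2. The upper and lower bounds meet at 2, so that is the treewidth.

Treewidth 2.
One optimal decomposition is:
Bags: B1 = {1, 2, 7}  B2 = {0, 2, 7}  B3 = {0, 6, 7}  B4 = {5, 6, 7}  B5 = {3, 5, 7}  B6 = {3, 4, 7}
Tree: B1–B2, B2–B3, B3–B4, B4–B5, B5–B6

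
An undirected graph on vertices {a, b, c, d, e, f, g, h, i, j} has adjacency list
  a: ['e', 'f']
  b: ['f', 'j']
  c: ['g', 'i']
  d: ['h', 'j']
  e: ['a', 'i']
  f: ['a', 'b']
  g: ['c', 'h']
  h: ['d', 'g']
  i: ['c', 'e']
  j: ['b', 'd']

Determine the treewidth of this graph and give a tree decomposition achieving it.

Treewidth 2.
One such decomposition:
Bags: B1 = {b, f, j}  B2 = {d, f, j}  B3 = {d, f, h}  B4 = {f, g, h}  B5 = {c, f, g}  B6 = {c, f, i}  B7 = {e, f, i}  B8 = {a, e, f}
Tree: B1–B2, B2–B3, B3–B4, B4–B5, B5–B6, B6–B7, B7–B8

Each bag holds 3 vertices, so the decomposition has width 2, which upper-bounds the treewidth. For the lower bound, G contains the cycle f–b–j–d–h–g–c–i–e–a–f, so G is not a forest; only forests have treewidth ≤ 1, hence tw(G) ≥ 2. Therefore the treewidth is 2.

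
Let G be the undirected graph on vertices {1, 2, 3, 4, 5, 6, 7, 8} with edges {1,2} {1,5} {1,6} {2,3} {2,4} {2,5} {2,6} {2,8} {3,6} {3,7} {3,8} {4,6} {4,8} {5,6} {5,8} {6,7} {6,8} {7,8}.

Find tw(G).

3

A width-3 tree decomposition is:
Bags: B1 = {1, 2, 5, 6}  B2 = {2, 5, 6, 8}  B3 = {2, 3, 6, 8}  B4 = {3, 6, 7, 8}  B5 = {2, 4, 6, 8}
Tree: B1–B2, B2–B3, B3–B4, B2–B5
Each bag holds 4 vertices, so the decomposition has width 3, which upper-bounds the treewidth. On the other hand G contains the 4-clique {2, 3, 6, 8}. A clique must lie in a single bag of any decomposition, so no decomposition can have width below 3. The upper and lower bounds meet at 3, so that is the treewidth.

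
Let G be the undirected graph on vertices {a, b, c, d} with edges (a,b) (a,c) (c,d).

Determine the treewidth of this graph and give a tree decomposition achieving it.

Treewidth 1.
One optimal decomposition is:
Bags: B1 = {c, d}  B2 = {a, c}  B3 = {a, b}
Tree: B1–B2, B2–B3

Every bag has size at most 2, so the width is 2 − 1 = 1 and tw(G) ≤ 1. Any graph with an edge has treewidth ≥ 1, and G has the edge d–c. The upper and lower bounds meet at 1, so that is the treewidth.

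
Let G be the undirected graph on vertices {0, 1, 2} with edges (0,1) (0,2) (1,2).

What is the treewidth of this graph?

A width-2 tree decomposition is:
Bags: B1 = {0, 1, 2}
Tree: (single bag)
A single bag containing all 3 vertices is trivially a valid decomposition of width 2. On the other hand G contains the 3-clique {0, 1, 2}. A clique must lie in a single bag of any decomposition, so no decomposition can have width below 2. Combining the bounds, tw(G) = 2.

2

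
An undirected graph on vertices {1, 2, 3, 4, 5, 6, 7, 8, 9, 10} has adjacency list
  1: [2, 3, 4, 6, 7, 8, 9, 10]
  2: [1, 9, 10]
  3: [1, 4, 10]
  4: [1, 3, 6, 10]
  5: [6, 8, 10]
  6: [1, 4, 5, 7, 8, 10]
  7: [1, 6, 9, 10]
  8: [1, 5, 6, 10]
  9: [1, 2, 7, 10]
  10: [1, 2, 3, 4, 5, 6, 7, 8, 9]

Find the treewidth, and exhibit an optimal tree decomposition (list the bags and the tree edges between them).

Treewidth 3.
Bags: B1 = {1, 6, 7, 10}  B2 = {1, 6, 8, 10}  B3 = {1, 7, 9, 10}  B4 = {1, 4, 6, 10}  B5 = {5, 6, 8, 10}  B6 = {1, 3, 4, 10}  B7 = {1, 2, 9, 10}
Tree: B1–B2, B1–B3, B1–B4, B2–B5, B4–B6, B3–B7

The largest bag has 4 vertices, giving width 3; this decomposition certifies tw(G) ≤ 3. On the other hand G contains the 4-clique {1, 2, 9, 10}. A clique must lie in a single bag of any decomposition, so no decomposition can have width below 3. The upper and lower bounds meet at 3, so that is the treewidth.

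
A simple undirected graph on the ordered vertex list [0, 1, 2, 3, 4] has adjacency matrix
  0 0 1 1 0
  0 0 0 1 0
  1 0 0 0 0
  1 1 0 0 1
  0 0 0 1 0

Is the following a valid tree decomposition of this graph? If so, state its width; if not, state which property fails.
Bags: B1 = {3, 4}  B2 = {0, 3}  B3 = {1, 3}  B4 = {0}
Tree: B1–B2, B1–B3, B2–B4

No — vertex 2 appears in no bag.

A tree decomposition must satisfy three properties: every vertex lies in some bag; for every edge, both endpoints lie together in some bag; and for every vertex, the bags containing it form a connected subtree. Here vertex 2 appears in no bag, so the decomposition is invalid.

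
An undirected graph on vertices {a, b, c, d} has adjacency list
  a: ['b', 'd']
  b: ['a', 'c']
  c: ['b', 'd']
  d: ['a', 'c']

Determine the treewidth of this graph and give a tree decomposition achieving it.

Every bag has size at most 3, so the width is 3 − 1 = 2 and tw(G) ≤ 2. For the lower bound, G contains the cycle d–c–b–a–d, so G is not a forest; only forests have treewidth ≤ 1, hence tw(G) ≥ 2. The upper and lower bounds meet at 2, so that is the treewidth.

Treewidth 2.
Bags: B1 = {b, c, d}  B2 = {a, b, d}
Tree: B1–B2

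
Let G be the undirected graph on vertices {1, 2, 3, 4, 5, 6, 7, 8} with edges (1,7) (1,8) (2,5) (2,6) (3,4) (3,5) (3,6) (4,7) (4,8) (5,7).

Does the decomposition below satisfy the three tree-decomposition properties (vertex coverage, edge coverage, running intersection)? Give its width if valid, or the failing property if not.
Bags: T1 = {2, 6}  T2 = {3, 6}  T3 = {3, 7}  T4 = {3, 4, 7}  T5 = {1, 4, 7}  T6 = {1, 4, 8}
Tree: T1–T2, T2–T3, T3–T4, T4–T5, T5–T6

No — vertex 5 appears in no bag.

A tree decomposition must satisfy three properties: every vertex lies in some bag; for every edge, both endpoints lie together in some bag; and for every vertex, the bags containing it form a connected subtree. Here vertex 5 appears in no bag, so the decomposition is invalid.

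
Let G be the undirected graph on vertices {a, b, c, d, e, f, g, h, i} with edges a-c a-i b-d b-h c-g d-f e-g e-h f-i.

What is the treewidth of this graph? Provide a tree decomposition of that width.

The largest bag has 3 vertices, giving width 2; this decomposition certifies tw(G) ≤ 2. For the lower bound, G contains the cycle a–c–g–e–h–b–d–f–i–a, so G is not a forest; only forests have treewidth ≤ 1, hence tw(G) ≥ 2. Combining the bounds, tw(G) = 2.

Treewidth 2.
One such decomposition:
Bags: B1 = {a, c, g}  B2 = {a, e, g}  B3 = {a, e, h}  B4 = {a, b, h}  B5 = {a, b, d}  B6 = {a, d, f}  B7 = {a, f, i}
Tree: B1–B2, B2–B3, B3–B4, B4–B5, B5–B6, B6–B7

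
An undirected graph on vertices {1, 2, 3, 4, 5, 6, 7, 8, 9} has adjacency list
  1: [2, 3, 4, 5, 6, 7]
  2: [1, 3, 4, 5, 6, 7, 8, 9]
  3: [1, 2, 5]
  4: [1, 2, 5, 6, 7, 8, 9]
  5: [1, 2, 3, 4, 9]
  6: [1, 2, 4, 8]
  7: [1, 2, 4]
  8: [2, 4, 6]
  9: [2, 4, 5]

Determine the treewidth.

A width-3 tree decomposition is:
Bags: B1 = {1, 2, 4, 6}  B2 = {1, 2, 4, 5}  B3 = {1, 2, 4, 7}  B4 = {1, 2, 3, 5}  B5 = {2, 4, 6, 8}  B6 = {2, 4, 5, 9}
Tree: B1–B2, B2–B3, B2–B4, B1–B5, B2–B6
Each bag holds 4 vertices, so the decomposition has width 3, which upper-bounds the treewidth. Conversely, {1, 2, 3, 5} is a clique of size 4, and the vertices of any clique must share a bag in every tree decomposition; so some bag has ≥ 4 vertices and tw(G) ≥ 3. Combining the bounds, tw(G) = 3.

3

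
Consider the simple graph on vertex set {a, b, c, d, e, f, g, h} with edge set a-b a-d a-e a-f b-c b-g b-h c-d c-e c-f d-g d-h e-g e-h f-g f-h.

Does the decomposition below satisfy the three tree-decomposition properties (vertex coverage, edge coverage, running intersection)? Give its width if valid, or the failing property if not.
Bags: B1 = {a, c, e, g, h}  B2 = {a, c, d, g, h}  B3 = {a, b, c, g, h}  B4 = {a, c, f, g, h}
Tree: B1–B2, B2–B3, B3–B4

Yes; width 4.

Checking the three conditions: (i) the bags cover all of {a, b, c, d, e, f, g, h}; (ii) for each edge, some bag contains both endpoints; (iii) the bags containing any fixed vertex form a subtree. All hold, so the decomposition is valid with width 5 − 1 = 4.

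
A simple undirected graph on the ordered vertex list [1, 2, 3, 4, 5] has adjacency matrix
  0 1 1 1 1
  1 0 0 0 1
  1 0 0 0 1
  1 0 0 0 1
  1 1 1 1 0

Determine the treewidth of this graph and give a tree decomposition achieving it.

Every bag has size at most 3, so the width is 3 − 1 = 2 and tw(G) ≤ 2. Conversely, {1, 2, 5} is a clique of size 3, and the vertices of any clique must share a bag in every tree decomposition; so some bag has ≥ 3 vertices and tw(G) ≥ 2. The upper and lower bounds meet at 2, so that is the treewidth.

Treewidth 2.
One such decomposition:
Bags: B1 = {1, 3, 5}  B2 = {1, 4, 5}  B3 = {1, 2, 5}
Tree: B1–B2, B2–B3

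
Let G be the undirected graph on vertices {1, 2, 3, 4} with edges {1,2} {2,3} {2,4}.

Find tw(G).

A width-1 tree decomposition is:
Bags: B1 = {2, 3}  B2 = {1, 2}  B3 = {2, 4}
Tree: B1–B2, B1–B3
The largest bag has 2 vertices, giving width 1; this decomposition certifies tw(G) ≤ 1. G has an edge, so its treewidth is at least 1. The upper and lower bounds meet at 1, so that is the treewidth.

1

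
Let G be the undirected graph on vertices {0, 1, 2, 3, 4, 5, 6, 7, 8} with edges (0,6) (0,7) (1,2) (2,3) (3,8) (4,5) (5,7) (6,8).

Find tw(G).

A width-1 tree decomposition is:
Bags: B1 = {4, 5}  B2 = {5, 7}  B3 = {0, 7}  B4 = {0, 6}  B5 = {6, 8}  B6 = {3, 8}  B7 = {2, 3}  B8 = {1, 2}
Tree: B1–B2, B2–B3, B3–B4, B4–B5, B5–B6, B6–B7, B7–B8
Each bag holds 2 vertices, so the decomposition has width 1, which upper-bounds the treewidth. G has an edge, so its treewidth is at least 1. The upper and lower bounds meet at 1, so that is the treewidth.

1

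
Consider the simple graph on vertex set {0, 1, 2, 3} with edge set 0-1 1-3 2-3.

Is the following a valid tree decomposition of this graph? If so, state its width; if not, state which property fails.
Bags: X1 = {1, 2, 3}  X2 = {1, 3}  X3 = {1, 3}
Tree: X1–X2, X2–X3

A tree decomposition must satisfy three properties: every vertex lies in some bag; for every edge, both endpoints lie together in some bag; and for every vertex, the bags containing it form a connected subtree. Here vertex 0 appears in no bag, so the decomposition is invalid.

No — vertex 0 appears in no bag.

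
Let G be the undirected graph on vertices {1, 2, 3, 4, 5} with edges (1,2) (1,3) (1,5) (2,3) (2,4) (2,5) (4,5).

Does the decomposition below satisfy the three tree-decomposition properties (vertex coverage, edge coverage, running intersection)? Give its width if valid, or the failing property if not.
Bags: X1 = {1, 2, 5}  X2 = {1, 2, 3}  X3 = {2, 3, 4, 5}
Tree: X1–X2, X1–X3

No — bags containing vertex 3 are not connected in the tree.

A tree decomposition must satisfy three properties: every vertex lies in some bag; for every edge, both endpoints lie together in some bag; and for every vertex, the bags containing it form a connected subtree. Here bags containing vertex 3 are not connected in the tree, so the decomposition is invalid.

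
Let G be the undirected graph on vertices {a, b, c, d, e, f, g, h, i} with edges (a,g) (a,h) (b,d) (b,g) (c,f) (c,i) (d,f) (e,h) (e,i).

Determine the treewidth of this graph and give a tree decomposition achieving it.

Every bag has size at most 3, so the width is 3 − 1 = 2 and tw(G) ≤ 2. For the lower bound, G contains the cycle h–e–i–c–f–d–b–g–a–h, so G is not a forest; only forests have treewidth ≤ 1, hence tw(G) ≥ 2. Combining the bounds, tw(G) = 2.

Treewidth 2.
One such decomposition:
Bags: B1 = {e, h, i}  B2 = {c, h, i}  B3 = {c, f, h}  B4 = {d, f, h}  B5 = {b, d, h}  B6 = {b, g, h}  B7 = {a, g, h}
Tree: B1–B2, B2–B3, B3–B4, B4–B5, B5–B6, B6–B7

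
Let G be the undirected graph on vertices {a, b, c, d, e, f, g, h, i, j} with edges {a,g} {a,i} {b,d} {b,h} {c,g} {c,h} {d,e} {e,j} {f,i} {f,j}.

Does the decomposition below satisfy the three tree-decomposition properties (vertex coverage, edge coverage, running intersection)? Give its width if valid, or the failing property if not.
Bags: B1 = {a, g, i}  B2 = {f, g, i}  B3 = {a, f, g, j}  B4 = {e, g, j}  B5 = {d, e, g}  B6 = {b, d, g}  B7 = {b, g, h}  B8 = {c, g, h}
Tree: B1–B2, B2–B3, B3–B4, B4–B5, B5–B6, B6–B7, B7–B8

A tree decomposition must satisfy three properties: every vertex lies in some bag; for every edge, both endpoints lie together in some bag; and for every vertex, the bags containing it form a connected subtree. Here bags containing vertex a are not connected in the tree, so the decomposition is invalid.

No — bags containing vertex a are not connected in the tree.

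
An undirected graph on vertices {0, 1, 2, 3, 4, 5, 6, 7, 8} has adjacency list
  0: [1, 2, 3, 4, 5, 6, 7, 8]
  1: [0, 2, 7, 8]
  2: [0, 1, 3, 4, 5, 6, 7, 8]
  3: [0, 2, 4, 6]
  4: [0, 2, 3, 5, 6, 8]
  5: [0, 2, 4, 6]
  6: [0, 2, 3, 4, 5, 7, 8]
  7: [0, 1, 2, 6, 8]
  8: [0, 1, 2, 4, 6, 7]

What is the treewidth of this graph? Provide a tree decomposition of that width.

Treewidth 4.
One such decomposition:
Bags: B1 = {0, 2, 4, 5, 6}  B2 = {0, 2, 3, 4, 6}  B3 = {0, 2, 4, 6, 8}  B4 = {0, 2, 6, 7, 8}  B5 = {0, 1, 2, 7, 8}
Tree: B1–B2, B2–B3, B3–B4, B4–B5

Every bag has size at most 5, so the width is 5 − 1 = 4 and tw(G) ≤ 4. Conversely, {0, 1, 2, 7, 8} is a clique of size 5, and the vertices of any clique must share a bag in every tree decomposition; so some bag has ≥ 5 vertices and tw(G) ≥ 4. Therefore the treewidth is 4.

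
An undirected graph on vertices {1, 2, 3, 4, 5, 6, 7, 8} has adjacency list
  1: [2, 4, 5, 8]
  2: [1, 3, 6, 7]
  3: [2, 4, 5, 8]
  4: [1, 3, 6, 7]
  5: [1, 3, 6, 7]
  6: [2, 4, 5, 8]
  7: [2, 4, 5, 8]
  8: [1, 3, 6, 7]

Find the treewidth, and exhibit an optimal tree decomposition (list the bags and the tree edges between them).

Treewidth 4.
Bags: B1 = {1, 3, 4, 6, 7}  B2 = {1, 2, 3, 6, 7}  B3 = {1, 3, 5, 6, 7}  B4 = {1, 3, 6, 7, 8}
Tree: B1–B2, B2–B3, B3–B4

Each bag holds 5 vertices, so the decomposition has width 4, which upper-bounds the treewidth. For the lower bound: the 5 vertex sets {1,4}, {2,6}, {5,7}, {3}, {8} are disjoint, each induces a connected subgraph, and every pair is joined by at least one edge of G. Contracting each set to a single vertex therefore yields K_{5} as a minor, and since treewidth is minor-monotone, tw(G) ≥ tw(K_{5}) = 4. Hence tw(G) = 4 exactly.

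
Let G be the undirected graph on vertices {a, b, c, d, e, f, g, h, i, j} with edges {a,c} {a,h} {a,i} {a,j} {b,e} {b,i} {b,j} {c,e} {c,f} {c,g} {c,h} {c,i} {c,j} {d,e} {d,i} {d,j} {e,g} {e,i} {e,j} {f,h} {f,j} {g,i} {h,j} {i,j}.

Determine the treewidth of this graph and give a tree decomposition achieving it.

Treewidth 3.
One such decomposition:
Bags: B1 = {a, c, h, j}  B2 = {a, c, i, j}  B3 = {c, e, i, j}  B4 = {b, e, i, j}  B5 = {d, e, i, j}  B6 = {c, e, g, i}  B7 = {c, f, h, j}
Tree: B1–B2, B2–B3, B3–B4, B3–B5, B3–B6, B1–B7

Every bag has size at most 4, so the width is 4 − 1 = 3 and tw(G) ≤ 3. Conversely, {c, e, g, i} is a clique of size 4, and the vertices of any clique must share a bag in every tree decomposition; so some bag has ≥ 4 vertices and tw(G) ≥ 3. Combining the bounds, tw(G) = 3.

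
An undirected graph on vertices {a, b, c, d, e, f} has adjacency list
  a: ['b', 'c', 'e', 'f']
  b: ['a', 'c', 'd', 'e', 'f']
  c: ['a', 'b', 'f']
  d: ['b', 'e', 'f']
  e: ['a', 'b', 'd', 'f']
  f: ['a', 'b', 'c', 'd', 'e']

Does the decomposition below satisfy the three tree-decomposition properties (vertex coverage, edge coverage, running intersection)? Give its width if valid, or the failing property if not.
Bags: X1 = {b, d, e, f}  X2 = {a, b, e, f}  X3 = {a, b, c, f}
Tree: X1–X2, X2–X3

Yes; width 3.

Vertex coverage: the bags together contain {a, b, c, d, e, f}, the full vertex set. Edge coverage: each edge of G has both endpoints in at least one bag. Running intersection: for every vertex, the bags containing it form a connected subtree. All three properties hold, so this is a valid tree decomposition of width max|bag| − 1 = 3, and hence tw(G) ≤ 3.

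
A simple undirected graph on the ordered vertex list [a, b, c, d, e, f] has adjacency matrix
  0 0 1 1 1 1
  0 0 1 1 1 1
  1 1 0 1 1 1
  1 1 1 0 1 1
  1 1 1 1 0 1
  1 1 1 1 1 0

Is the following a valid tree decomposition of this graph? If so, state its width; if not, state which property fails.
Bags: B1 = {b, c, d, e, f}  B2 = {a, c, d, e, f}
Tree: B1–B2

Yes; width 4.

Every vertex of G appears in some bag (union = {a, b, c, d, e, f}); every edge is covered by a bag; and for each vertex v the set of bags containing v is connected in the bag tree. The decomposition is therefore valid. The largest bag has 5 vertices, so the width is 4.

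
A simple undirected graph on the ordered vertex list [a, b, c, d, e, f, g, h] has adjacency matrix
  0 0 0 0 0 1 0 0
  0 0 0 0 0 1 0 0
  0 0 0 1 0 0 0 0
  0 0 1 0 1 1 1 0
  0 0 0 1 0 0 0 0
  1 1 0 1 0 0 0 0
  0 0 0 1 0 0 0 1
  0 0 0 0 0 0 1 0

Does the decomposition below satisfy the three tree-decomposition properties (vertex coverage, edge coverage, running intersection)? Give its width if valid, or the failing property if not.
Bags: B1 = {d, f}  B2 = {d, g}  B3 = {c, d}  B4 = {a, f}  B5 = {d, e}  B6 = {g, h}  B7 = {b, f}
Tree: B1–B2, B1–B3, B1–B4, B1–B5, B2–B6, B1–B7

Yes; width 1.

Every vertex of G appears in some bag (union = {a, b, c, d, e, f, g, h}); every edge is covered by a bag; and for each vertex v the set of bags containing v is connected in the bag tree. The decomposition is therefore valid. The largest bag has 2 vertices, so the width is 1.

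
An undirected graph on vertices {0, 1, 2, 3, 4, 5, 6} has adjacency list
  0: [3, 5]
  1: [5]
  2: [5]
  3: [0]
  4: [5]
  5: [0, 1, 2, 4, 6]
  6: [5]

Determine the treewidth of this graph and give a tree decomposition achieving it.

Treewidth 1.
One optimal decomposition is:
Bags: B1 = {1, 5}  B2 = {4, 5}  B3 = {0, 5}  B4 = {5, 6}  B5 = {2, 5}  B6 = {0, 3}
Tree: B1–B2, B2–B3, B3–B4, B2–B5, B3–B6

Each bag holds 2 vertices, so the decomposition has width 1, which upper-bounds the treewidth. Since G has at least one edge (e.g. 5–1), it is not an edgeless graph, so tw(G) ≥ 1. Hence tw(G) = 1 exactly.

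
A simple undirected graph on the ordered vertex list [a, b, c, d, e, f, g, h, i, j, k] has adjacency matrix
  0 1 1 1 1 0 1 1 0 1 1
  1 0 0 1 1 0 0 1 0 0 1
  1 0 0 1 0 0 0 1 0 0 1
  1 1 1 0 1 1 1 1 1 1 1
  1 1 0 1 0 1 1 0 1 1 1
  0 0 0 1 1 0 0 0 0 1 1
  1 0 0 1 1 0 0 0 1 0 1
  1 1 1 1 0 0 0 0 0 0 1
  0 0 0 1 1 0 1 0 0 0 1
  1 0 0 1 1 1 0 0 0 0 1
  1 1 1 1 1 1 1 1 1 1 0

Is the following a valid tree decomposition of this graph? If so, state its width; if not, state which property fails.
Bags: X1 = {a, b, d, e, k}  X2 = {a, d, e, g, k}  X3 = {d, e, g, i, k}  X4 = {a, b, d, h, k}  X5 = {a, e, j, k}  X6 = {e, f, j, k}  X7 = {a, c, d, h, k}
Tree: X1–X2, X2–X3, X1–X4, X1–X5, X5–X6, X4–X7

A tree decomposition must satisfy three properties: every vertex lies in some bag; for every edge, both endpoints lie together in some bag; and for every vertex, the bags containing it form a connected subtree. Here edge (d,j) lies in no bag, so the decomposition is invalid.

No — edge (d,j) lies in no bag.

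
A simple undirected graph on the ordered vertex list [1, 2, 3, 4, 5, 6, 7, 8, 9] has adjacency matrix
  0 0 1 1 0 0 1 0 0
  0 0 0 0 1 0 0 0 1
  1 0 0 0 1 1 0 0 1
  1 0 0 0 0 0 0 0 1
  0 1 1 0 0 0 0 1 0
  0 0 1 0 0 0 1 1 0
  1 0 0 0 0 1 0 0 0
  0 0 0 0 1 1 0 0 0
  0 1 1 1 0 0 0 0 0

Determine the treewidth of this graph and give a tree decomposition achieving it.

Every bag has size at most 4, so the width is 4 − 1 = 3 and tw(G) ≤ 3. For the lower bound: the 4 vertex sets {2,5,8}, {9}, {3}, {1,4,6,7} are disjoint, each induces a connected subgraph, and every pair is joined by at least one edge of G. Contracting each set to a single vertex therefore yields K_{4} as a minor, and since treewidth is minor-monotone, tw(G) ≥ tw(K_{4}) = 3. The upper and lower bounds meet at 3, so that is the treewidth.

Treewidth 3.
One optimal decomposition is:
Bags: B1 = {2, 5, 8, 9}  B2 = {3, 5, 8, 9}  B3 = {3, 6, 8, 9}  B4 = {3, 4, 6, 9}  B5 = {1, 3, 4, 6}  B6 = {1, 4, 6, 7}
Tree: B1–B2, B2–B3, B3–B4, B4–B5, B5–B6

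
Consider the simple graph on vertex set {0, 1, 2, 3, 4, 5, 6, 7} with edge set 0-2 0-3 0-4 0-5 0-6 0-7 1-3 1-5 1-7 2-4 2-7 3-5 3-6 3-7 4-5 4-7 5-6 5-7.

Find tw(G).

A width-3 tree decomposition is:
Bags: B1 = {1, 3, 5, 7}  B2 = {0, 3, 5, 7}  B3 = {0, 3, 5, 6}  B4 = {0, 4, 5, 7}  B5 = {0, 2, 4, 7}
Tree: B1–B2, B2–B3, B2–B4, B4–B5
Every bag has size at most 4, so the width is 4 − 1 = 3 and tw(G) ≤ 3. Conversely, {0, 2, 4, 7} is a clique of size 4, and the vertices of any clique must share a bag in every tree decomposition; so some bag has ≥ 4 vertices and tw(G) ≥ 3. Hence tw(G) = 3 exactly.

3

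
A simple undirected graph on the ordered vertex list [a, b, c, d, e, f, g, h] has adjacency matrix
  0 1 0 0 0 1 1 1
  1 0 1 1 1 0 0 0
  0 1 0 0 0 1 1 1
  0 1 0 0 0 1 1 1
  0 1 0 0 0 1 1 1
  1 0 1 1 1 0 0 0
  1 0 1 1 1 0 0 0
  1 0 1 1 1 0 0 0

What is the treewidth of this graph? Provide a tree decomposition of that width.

Treewidth 4.
Bags: B1 = {b, e, f, g, h}  B2 = {b, d, f, g, h}  B3 = {a, b, f, g, h}  B4 = {b, c, f, g, h}
Tree: B1–B2, B2–B3, B3–B4

Each bag holds 5 vertices, so the decomposition has width 4, which upper-bounds the treewidth. For the lower bound: the 5 vertex sets {b,e}, {d,h}, {a,g}, {f}, {c} are disjoint, each induces a connected subgraph, and every pair is joined by at least one edge of G. Contracting each set to a single vertex therefore yields K_{5} as a minor, and since treewidth is minor-monotone, tw(G) ≥ tw(K_{5}) = 4. Hence tw(G) = 4 exactly.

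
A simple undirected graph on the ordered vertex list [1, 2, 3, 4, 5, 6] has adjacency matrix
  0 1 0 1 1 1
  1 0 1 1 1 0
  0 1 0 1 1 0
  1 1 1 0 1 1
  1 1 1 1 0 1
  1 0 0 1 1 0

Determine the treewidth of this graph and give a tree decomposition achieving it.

Treewidth 3.
Bags: B1 = {1, 4, 5, 6}  B2 = {1, 2, 4, 5}  B3 = {2, 3, 4, 5}
Tree: B1–B2, B2–B3

Every bag has size at most 4, so the width is 4 − 1 = 3 and tw(G) ≤ 3. For the lower bound, the 4 vertices {1, 2, 4, 5} are pairwise adjacent, and any tree decomposition puts a clique entirely inside one bag — forcing width ≥ 3. Combining the bounds, tw(G) = 3.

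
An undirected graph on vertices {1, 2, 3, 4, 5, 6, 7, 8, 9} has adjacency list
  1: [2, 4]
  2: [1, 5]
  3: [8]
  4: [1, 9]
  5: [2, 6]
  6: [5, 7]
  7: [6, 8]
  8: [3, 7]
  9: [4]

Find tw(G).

A width-1 tree decomposition is:
Bags: B1 = {3, 8}  B2 = {7, 8}  B3 = {6, 7}  B4 = {5, 6}  B5 = {2, 5}  B6 = {1, 2}  B7 = {1, 4}  B8 = {4, 9}
Tree: B1–B2, B2–B3, B3–B4, B4–B5, B5–B6, B6–B7, B7–B8
Each bag holds 2 vertices, so the decomposition has width 1, which upper-bounds the treewidth. G has an edge, so its treewidth is at least 1. Combining the bounds, tw(G) = 1.

1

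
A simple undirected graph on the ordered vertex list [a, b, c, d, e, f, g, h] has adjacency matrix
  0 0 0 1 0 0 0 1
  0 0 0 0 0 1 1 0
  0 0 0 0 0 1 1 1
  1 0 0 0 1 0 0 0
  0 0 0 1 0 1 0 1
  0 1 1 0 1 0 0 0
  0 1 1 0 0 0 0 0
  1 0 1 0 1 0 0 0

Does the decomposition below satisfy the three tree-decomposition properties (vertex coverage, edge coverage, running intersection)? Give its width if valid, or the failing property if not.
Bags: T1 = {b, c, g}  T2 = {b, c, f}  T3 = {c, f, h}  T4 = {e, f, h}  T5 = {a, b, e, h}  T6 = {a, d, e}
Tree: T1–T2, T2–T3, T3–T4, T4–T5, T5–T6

A tree decomposition must satisfy three properties: every vertex lies in some bag; for every edge, both endpoints lie together in some bag; and for every vertex, the bags containing it form a connected subtree. Here bags containing vertex b are not connected in the tree, so the decomposition is invalid.

No — bags containing vertex b are not connected in the tree.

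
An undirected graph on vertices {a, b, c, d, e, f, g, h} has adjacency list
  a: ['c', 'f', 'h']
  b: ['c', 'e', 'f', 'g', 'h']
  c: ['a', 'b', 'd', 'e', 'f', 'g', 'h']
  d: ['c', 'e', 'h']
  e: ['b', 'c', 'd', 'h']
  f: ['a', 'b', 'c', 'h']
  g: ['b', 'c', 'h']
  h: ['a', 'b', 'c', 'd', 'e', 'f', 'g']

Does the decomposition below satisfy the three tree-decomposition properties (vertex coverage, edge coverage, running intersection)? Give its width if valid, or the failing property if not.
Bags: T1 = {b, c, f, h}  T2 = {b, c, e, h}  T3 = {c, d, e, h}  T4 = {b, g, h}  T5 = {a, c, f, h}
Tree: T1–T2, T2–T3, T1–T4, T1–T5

No — edge (c,g) lies in no bag.

A tree decomposition must satisfy three properties: every vertex lies in some bag; for every edge, both endpoints lie together in some bag; and for every vertex, the bags containing it form a connected subtree. Here edge (c,g) lies in no bag, so the decomposition is invalid.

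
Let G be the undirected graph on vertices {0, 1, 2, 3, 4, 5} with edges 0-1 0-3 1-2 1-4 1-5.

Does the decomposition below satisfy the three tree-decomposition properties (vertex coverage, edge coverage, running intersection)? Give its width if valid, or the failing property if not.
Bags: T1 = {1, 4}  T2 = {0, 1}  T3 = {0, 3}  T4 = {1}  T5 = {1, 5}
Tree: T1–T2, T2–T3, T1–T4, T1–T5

No — vertex 2 appears in no bag.

A tree decomposition must satisfy three properties: every vertex lies in some bag; for every edge, both endpoints lie together in some bag; and for every vertex, the bags containing it form a connected subtree. Here vertex 2 appears in no bag, so the decomposition is invalid.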